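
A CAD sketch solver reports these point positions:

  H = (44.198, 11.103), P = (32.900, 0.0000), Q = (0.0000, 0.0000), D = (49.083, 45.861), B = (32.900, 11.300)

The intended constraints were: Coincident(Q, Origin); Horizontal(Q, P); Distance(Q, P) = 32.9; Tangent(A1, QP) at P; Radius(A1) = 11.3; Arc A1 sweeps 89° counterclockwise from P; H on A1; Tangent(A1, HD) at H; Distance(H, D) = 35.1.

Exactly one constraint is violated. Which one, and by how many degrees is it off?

Tangent(A1, HD) at H — off by 7.00°.

Q = (0.00, 0.00) ✓; Q.y = 0.00, P.y = 0.00 ✓; |QP| = 32.90 ✓; ∠(BP, PQ) = 90.00° ✓; |BP| = 11.30 ✓; bearing(B→H) − bearing(B→P) = 89.00° ✓; |BH| = 11.30 ✓; ∠(BH, HD) = 97.00° ✗; |HD| = 35.10 ✓.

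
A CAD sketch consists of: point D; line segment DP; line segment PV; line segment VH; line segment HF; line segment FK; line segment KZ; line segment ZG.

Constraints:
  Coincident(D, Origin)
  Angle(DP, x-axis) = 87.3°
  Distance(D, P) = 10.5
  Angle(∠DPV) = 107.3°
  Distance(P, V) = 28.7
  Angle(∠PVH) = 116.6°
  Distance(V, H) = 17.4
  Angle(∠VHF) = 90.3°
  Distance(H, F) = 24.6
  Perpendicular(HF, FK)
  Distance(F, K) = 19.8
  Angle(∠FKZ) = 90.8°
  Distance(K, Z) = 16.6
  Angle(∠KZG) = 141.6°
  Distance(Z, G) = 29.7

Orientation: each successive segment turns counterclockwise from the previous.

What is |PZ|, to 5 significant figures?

20.335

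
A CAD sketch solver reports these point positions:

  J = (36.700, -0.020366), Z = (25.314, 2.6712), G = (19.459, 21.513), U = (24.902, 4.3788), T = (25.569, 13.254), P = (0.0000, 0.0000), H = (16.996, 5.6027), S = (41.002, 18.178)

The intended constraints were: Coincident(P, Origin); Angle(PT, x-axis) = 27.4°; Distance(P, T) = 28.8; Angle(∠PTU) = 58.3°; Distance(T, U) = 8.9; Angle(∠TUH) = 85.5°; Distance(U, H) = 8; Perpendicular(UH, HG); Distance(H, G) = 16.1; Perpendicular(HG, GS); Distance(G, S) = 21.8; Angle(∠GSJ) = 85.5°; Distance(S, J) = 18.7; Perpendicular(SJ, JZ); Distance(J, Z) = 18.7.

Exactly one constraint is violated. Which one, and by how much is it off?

Distance(J, Z) = 18.7 — off by 7.00.

P = (0.00, 0.00) ✓; PT at 27.40° ✓; |PT| = 28.80 ✓; ∠PTU = 58.30° ✓; |TU| = 8.900 ✓; ∠TUH = 85.50° ✓; |UH| = 8.000 ✓; ∠(UH, HG) = 90.00° ✓; |HG| = 16.10 ✓; ∠(HG, GS) = 90.00° ✓; |GS| = 21.80 ✓; ∠GSJ = 85.50° ✓; |SJ| = 18.70 ✓; ∠(SJ, JZ) = 90.00° ✓; |JZ| = 11.70 ✗.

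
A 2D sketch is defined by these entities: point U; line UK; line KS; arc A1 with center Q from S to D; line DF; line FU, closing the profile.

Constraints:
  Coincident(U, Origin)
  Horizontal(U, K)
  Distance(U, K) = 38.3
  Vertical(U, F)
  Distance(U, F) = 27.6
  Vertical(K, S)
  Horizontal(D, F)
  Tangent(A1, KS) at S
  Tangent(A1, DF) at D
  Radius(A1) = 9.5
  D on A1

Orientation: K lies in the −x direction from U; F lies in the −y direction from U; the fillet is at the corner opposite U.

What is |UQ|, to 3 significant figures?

34.0

UF is vertical with |UF| = 27.6 and F on the −y side, so F = (0.00, -27.6). The virtual corner opposite U is at (-38.3, -27.6). Since A1 is tangent to KS there, QS ⟂ KS and tangency of A1 to DF means the radius QD is perpendicular to DF, with radius 9.5, so the center Q sits 9.5 in from both sides at Q = (-28.8, -18.1). Then |UQ| = |Q − U| = 34.0.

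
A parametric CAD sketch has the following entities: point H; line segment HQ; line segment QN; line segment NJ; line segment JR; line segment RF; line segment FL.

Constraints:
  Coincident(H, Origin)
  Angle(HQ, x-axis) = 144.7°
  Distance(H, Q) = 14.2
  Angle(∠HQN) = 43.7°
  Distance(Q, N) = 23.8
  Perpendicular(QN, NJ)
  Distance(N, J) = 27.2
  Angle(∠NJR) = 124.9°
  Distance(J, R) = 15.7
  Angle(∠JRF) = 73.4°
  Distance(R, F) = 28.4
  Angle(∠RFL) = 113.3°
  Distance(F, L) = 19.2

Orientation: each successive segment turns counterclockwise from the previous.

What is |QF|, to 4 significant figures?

9.435

H is at the origin; HQ runs at 144.7° with length 14.2, so Q = (-11.59, 8.206). ∠HQN = 43.7° gives QN at -79.00° from the x-axis; with |QN| = 23.8, N = (-7.048, -15.16). QN ⟂ NJ, so NJ runs at 11.00°; with |NJ| = 27.2, J = (19.65, -9.967). ∠NJR = 124.9° gives JR at 66.10° from the x-axis; with |JR| = 15.7, R = (26.01, 4.387). ∠JRF = 73.4° gives RF at 172.7° from the x-axis; with |RF| = 28.4, F = (-2.157, 7.995). Then |QF| = |F − Q| = 9.435.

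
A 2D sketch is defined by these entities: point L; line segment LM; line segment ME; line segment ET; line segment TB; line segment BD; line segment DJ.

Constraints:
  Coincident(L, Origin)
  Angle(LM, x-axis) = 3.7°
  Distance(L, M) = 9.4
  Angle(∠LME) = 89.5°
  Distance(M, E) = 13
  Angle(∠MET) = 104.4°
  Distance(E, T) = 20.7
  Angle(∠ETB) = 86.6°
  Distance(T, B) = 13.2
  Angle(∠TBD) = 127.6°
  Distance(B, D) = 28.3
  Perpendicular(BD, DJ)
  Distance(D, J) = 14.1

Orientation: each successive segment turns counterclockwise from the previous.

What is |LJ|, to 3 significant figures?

17.5

∠TBD = 127.6° gives BD at -44.4° from the x-axis; with |BD| = 28.3, D = (6.71, -15.7). BD is perpendicular to DJ, so DJ runs at 45.6°; with |DJ| = 14.1, J = (16.6, -5.60). Then |LJ| = |J − L| = 17.5.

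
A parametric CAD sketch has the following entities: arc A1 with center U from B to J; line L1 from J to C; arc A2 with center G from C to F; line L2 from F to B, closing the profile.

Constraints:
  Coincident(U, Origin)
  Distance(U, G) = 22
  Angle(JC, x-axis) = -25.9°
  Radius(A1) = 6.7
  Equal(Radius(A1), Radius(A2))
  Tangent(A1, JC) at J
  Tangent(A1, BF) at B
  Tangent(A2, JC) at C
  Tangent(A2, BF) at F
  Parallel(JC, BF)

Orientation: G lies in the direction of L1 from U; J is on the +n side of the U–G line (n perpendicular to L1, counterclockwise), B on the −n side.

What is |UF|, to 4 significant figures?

23.00

The slot axis is L1's direction at -25.9°, so u = (cos -25.9°, sin -25.9°) = (0.8996, -0.4368) and n = (−sin -25.9°, cos -25.9°) = (0.4368, 0.8996). U is at the origin and G lies 22.0 along u from U, so G = 22.0·u = (19.79, -9.610). Tangency of A1 to both parallel lines with radius 6.7 puts J and B at U ± 6.7·n: J = (2.927, 6.027), B = (-2.927, -6.027). Equal radii place C and F the same way about G: C = G + 6.7·n = (22.72, -3.583), F = G − 6.7·n = (16.86, -15.64). Then |UF| = |F − U| = 23.00.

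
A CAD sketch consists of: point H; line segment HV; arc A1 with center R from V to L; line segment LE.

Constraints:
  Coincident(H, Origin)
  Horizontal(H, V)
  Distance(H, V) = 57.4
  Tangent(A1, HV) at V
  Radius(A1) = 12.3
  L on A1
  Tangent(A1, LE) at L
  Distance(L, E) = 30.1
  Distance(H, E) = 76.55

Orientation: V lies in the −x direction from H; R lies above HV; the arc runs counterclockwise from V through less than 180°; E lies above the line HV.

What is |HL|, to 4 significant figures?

50.42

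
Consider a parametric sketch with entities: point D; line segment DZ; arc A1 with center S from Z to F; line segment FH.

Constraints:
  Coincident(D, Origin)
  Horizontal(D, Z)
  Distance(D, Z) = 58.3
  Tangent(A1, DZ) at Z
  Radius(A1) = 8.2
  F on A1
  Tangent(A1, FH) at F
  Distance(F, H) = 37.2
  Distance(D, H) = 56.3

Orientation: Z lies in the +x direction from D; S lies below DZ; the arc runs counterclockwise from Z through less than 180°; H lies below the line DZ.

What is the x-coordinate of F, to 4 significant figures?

50.52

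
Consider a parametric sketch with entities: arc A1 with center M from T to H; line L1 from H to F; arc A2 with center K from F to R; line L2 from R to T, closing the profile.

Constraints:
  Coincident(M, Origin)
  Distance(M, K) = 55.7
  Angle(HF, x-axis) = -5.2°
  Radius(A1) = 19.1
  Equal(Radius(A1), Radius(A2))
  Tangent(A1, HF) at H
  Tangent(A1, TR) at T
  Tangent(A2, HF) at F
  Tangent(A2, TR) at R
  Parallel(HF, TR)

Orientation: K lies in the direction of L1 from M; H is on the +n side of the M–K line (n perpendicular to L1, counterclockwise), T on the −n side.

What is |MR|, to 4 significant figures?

58.88

The slot axis is L1's direction at -5.2°, so u = (cos -5.2°, sin -5.2°) = (0.9959, -0.09063) and n = (−sin -5.2°, cos -5.2°) = (0.09063, 0.9959). M is at the origin and K lies 55.7 along u from M, so K = 55.7·u = (55.47, -5.048). Tangency of A1 to both parallel lines with radius 19.1 puts H and T at M ± 19.1·n: H = (1.731, 19.02), T = (-1.731, -19.02). Equal radii place F and R the same way about K: F = K + 19.1·n = (57.20, 13.97), R = K − 19.1·n = (53.74, -24.07). Then |MR| = |R − M| = 58.88.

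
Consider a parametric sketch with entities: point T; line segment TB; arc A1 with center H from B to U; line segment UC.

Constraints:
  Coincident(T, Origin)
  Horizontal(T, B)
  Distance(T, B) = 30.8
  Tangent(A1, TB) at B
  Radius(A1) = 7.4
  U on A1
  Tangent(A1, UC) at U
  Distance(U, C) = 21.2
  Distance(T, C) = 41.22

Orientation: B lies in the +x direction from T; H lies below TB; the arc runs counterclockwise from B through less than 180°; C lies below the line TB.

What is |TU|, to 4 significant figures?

25.31

Checks: T = (0.00, 0.00) ✓; |HU| = 7.400 ✓; ∠(HU, UC) = 90.00° ✓; |UC| = 21.20 ✓; |TC| = 41.22 ✓.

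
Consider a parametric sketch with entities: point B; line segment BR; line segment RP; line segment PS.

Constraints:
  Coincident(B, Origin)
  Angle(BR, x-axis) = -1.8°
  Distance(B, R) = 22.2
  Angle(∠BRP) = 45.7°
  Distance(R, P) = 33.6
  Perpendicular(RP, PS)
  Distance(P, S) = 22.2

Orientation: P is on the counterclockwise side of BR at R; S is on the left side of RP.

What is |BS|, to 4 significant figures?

19.16

B is at the origin; BR runs at -1.8° with length 22.2, so R = 22.2·(cos -1.8°, sin -1.8°) = (22.19, -0.6973). ∠BRP = 45.7°, so RP runs at -1.8° + (180° − 45.7°) = 132.5° from the x-axis; with |RP| = 33.6, P = R + 33.6·(cos 132.5°, sin 132.5°) = (-0.5108, 24.08). RP ⟂ PS; with |PS| = 22.2 on the left of RP, S = P + 22.2·(-0.7373, -0.6756) = (-16.88, 9.077). Then |BS| = |S − B| = 19.16.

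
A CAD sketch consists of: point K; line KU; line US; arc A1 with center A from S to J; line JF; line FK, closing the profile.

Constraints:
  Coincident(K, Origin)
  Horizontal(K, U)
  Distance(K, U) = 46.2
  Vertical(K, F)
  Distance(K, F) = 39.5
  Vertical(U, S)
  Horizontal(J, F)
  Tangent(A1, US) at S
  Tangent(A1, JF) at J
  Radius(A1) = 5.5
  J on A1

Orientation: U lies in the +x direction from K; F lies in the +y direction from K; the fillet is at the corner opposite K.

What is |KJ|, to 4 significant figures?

56.72

K is at the origin; K and U share the same y with |KU| = 46.2 and U on the +x side, so U = (46.20, 0.000). K and F share the same x with |KF| = 39.5 and F on the +y side, so F = (0.000, 39.50). The virtual corner opposite K is at (46.20, 39.50). Since A1 is tangent to US there, AS ⟂ US and the tangent condition forces AJ to be normal to JF, with radius 5.5, so the center A sits 5.5 in from both sides at A = (40.70, 34.00). That places the tangent points at S = (46.20, 34.00) on US and J = (40.70, 39.50) on JF. Then |KJ| = |J − K| = 56.72.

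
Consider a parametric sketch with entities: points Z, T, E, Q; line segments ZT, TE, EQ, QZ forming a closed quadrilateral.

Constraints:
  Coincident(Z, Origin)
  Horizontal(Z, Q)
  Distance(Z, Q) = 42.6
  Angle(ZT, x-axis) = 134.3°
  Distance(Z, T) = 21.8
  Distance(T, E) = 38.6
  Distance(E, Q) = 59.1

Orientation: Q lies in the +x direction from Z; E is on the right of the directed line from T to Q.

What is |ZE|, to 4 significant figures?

25.77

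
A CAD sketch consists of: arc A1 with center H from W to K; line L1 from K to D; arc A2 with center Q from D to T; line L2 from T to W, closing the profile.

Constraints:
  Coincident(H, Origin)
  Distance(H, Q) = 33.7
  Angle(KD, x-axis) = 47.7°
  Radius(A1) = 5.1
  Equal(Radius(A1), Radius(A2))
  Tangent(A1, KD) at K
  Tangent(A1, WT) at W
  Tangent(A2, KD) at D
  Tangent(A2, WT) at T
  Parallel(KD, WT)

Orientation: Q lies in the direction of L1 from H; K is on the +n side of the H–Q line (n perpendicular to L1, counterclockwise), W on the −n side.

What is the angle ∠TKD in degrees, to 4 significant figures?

16.84°

The slot axis is L1's direction at 47.7°, so u = (cos 47.7°, sin 47.7°) = (0.6730, 0.7396) and n = (−sin 47.7°, cos 47.7°) = (-0.7396, 0.6730). H is at the origin and Q lies 33.7 along u from H, so Q = 33.7·u = (22.68, 24.93). Tangency of A1 to both parallel lines with radius 5.1 puts K and W at H ± 5.1·n: K = (-3.772, 3.432), W = (3.772, -3.432). Equal radii place D and T the same way about Q: D = Q + 5.1·n = (18.91, 28.36), T = Q − 5.1·n = (26.45, 21.49). Then cos ∠TKD = KT·KD / (|KT||KD|), giving 16.84°.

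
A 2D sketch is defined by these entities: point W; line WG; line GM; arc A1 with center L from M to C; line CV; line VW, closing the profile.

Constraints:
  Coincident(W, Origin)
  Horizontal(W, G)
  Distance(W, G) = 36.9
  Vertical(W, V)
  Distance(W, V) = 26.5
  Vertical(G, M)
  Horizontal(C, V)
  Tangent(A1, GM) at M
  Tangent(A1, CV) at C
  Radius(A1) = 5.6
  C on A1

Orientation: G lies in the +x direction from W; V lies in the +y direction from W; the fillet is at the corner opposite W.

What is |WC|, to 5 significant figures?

41.011

The virtual corner opposite W is at (36.900, 26.500). Since A1 is tangent to GM there, LM ⟂ GM and A1 meets CV tangentially, so LC is at right angles to CV, with radius 5.6, so the center L sits 5.6 in from both sides at L = (31.300, 20.900). That places the tangent points at M = (36.900, 20.900) on GM and C = (31.300, 26.500) on CV. Then |WC| = |C − W| = 41.011.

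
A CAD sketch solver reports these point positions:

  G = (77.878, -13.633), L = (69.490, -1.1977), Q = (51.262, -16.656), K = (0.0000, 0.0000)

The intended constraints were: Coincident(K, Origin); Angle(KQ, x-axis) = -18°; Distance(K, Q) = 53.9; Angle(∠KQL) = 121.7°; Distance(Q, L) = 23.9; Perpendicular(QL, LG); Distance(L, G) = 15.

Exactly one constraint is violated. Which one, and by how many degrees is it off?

Perpendicular(QL, LG) — off by 6.30°.

K = (0.00, 0.00) ✓; KQ at -18.00° ✓; |KQ| = 53.90 ✓; ∠KQL = 121.7° ✓; |QL| = 23.90 ✓; ∠(QL, LG) = 96.30° ✗; |LG| = 15.00 ✓.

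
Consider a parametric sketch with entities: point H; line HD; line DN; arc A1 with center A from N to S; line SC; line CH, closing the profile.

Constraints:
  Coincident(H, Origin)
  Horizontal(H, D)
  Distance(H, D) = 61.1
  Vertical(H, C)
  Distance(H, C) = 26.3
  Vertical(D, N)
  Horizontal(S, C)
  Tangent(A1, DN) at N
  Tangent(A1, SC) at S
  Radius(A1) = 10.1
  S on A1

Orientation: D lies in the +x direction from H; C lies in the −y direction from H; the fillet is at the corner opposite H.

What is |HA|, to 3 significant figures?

53.5

HC is vertical with |HC| = 26.3 and C on the −y side, so C = (0.00, -26.3). The virtual corner opposite H is at (61.1, -26.3). Tangency of A1 to DN means the radius AN is perpendicular to DN and the tangent condition forces AS to be normal to SC, with radius 10.1, so the center A sits 10.1 in from both sides at A = (51.0, -16.2). Then |HA| = |A − H| = 53.5.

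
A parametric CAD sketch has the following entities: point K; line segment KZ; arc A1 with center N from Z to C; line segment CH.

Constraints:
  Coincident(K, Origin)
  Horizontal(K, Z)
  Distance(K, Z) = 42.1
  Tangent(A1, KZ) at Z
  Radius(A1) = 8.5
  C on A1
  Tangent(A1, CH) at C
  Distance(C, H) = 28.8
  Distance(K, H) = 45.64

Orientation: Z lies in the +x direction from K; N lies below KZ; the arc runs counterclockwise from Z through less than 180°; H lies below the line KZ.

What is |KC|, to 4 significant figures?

34.45

Checks: K = (0.00, 0.00) ✓; K.y = 0.00, Z.y = 0.00 ✓; |NC| = 8.500 ✓; ∠(NC, CH) = 90.00° ✓; |CH| = 28.80 ✓; |KH| = 45.64 ✓.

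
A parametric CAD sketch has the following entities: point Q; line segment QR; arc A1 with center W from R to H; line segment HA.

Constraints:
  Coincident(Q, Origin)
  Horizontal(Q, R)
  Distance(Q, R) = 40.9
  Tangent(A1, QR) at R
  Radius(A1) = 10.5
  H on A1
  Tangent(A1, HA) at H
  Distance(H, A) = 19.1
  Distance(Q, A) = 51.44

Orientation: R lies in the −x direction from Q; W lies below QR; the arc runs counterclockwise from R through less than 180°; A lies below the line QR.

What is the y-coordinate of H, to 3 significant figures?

-15.9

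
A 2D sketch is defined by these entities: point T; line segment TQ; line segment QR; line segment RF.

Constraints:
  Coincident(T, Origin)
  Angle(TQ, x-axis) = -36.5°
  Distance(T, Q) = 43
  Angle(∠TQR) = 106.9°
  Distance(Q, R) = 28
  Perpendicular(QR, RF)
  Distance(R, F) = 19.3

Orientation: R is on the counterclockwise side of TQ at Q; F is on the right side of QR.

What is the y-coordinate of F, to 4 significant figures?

-24.38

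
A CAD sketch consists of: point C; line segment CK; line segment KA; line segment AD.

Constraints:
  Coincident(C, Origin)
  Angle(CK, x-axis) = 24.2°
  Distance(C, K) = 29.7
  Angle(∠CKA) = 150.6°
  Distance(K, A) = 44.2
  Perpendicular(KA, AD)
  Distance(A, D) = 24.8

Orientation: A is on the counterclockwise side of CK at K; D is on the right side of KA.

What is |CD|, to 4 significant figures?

80.38

C is at the origin; CK runs at 24.2° with length 29.7, so K = 29.7·(cos 24.2°, sin 24.2°) = (27.09, 12.17). ∠CKA = 150.6°, so KA runs at 24.2° + (180° − 150.6°) = 53.60° from the x-axis; with |KA| = 44.2, A = K + 44.2·(cos 53.60°, sin 53.60°) = (53.32, 47.75). KA ⟂ AD; with |AD| = 24.8 on the right of KA, D = A + 24.8·(0.8049, -0.5934) = (73.28, 33.03). Then |CD| = |D − C| = 80.38.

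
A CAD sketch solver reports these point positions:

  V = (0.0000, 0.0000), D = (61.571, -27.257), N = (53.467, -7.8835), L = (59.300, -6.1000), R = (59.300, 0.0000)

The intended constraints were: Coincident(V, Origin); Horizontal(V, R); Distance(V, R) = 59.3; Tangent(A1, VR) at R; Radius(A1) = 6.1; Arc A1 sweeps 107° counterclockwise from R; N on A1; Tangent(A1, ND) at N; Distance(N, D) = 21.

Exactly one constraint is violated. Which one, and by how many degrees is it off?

Tangent(A1, ND) at N — off by 5.70°.

V = (0.00, 0.00) ✓; V.y = 0.00, R.y = 0.00 ✓; |VR| = 59.30 ✓; ∠(LR, RV) = 90.00° ✓; |LR| = 6.100 ✓; bearing(L→N) − bearing(L→R) = 107.0° ✓; |LN| = 6.100 ✓; ∠(LN, ND) = 84.30° ✗; |ND| = 21.00 ✓.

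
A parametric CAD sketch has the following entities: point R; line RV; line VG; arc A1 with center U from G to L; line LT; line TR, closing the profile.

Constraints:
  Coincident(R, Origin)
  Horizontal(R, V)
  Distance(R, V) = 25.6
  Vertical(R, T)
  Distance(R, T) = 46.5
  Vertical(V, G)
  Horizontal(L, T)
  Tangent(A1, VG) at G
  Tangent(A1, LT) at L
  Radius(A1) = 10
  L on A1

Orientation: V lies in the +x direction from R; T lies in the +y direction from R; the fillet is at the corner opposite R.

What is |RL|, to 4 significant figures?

49.05

R is at the origin; RV is horizontal with |RV| = 25.6 and V on the +x side, so V = (25.60, 0.000). RT is vertical with |RT| = 46.5 and T on the +y side, so T = (0.000, 46.50). The virtual corner opposite R is at (25.60, 46.50). Tangency of A1 to VG means the radius UG is perpendicular to VG and A1 meets LT tangentially, so UL is at right angles to LT, with radius 10.0, so the center U sits 10.0 in from both sides at U = (15.60, 36.50). That places the tangent points at G = (25.60, 36.50) on VG and L = (15.60, 46.50) on LT. Then |RL| = |L − R| = 49.05.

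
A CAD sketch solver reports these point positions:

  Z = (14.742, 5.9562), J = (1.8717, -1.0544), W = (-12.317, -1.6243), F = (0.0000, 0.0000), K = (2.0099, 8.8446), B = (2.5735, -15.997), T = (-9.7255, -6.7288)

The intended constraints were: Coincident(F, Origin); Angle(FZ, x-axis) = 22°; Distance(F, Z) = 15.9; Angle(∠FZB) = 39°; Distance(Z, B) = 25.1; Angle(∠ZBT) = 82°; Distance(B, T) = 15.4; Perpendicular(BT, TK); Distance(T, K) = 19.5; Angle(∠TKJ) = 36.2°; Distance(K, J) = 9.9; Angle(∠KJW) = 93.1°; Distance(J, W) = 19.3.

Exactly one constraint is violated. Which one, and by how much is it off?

Distance(J, W) = 19.3 — off by 5.10.

F = (0.00, 0.00) ✓; FZ at 22.00° ✓; |FZ| = 15.90 ✓; ∠FZB = 39.00° ✓; |ZB| = 25.10 ✓; ∠ZBT = 82.00° ✓; |BT| = 15.40 ✓; ∠(BT, TK) = 90.00° ✓; |TK| = 19.50 ✓; ∠TKJ = 36.20° ✓; |KJ| = 9.900 ✓; ∠KJW = 93.10° ✓; |JW| = 14.20 ✗.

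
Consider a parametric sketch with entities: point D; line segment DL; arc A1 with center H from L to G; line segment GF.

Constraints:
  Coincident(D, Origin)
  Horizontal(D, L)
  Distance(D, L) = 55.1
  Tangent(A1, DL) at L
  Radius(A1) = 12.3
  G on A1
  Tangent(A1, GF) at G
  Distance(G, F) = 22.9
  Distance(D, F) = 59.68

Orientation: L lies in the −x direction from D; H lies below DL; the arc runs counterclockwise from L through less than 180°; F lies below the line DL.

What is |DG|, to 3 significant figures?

67.0

Checks: |HG| = 12.30 ✓; ∠(HG, GF) = 90.00° ✓; |GF| = 22.90 ✓; |DF| = 59.68 ✓.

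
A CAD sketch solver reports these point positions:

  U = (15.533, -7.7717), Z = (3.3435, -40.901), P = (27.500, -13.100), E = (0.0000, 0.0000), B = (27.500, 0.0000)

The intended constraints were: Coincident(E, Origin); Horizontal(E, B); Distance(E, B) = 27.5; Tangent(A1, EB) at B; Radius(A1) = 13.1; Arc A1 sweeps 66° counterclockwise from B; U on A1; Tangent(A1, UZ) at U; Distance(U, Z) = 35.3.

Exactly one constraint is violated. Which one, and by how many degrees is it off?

Tangent(A1, UZ) at U — off by 3.80°.

E = (0.00, 0.00) ✓; E.y = 0.00, B.y = 0.00 ✓; |EB| = 27.50 ✓; ∠(PB, BE) = 90.00° ✓; |PB| = 13.10 ✓; bearing(P→U) − bearing(P→B) = 66.00° ✓; |PU| = 13.10 ✓; ∠(PU, UZ) = 86.20° ✗; |UZ| = 35.30 ✓.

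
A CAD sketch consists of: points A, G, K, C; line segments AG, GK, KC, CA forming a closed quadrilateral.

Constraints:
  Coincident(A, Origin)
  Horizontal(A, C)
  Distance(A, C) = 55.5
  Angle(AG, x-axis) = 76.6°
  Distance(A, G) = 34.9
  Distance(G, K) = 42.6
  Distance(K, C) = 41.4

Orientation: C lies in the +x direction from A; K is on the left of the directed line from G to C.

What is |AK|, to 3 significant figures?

64.8

Checks: |GK| = 42.60 ✓; |KC| = 41.40 ✓.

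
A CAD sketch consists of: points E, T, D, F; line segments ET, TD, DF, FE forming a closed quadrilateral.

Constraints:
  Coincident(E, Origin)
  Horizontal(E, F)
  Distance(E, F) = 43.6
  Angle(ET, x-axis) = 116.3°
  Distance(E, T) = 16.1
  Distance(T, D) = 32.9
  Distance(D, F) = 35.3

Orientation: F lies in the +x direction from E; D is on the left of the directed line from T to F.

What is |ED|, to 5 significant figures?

36.334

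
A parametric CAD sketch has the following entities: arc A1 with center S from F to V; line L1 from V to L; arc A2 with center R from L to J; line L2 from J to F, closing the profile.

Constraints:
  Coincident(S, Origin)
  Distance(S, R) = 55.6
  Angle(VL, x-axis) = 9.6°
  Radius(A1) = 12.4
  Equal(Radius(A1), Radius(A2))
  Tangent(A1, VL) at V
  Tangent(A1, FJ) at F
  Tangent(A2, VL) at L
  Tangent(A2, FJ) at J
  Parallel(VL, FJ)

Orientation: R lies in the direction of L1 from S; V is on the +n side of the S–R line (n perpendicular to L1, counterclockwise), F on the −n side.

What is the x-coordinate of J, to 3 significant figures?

56.9

The slot axis is L1's direction at 9.6°, so u = (cos 9.6°, sin 9.6°) = (0.986, 0.167) and n = (−sin 9.6°, cos 9.6°) = (-0.167, 0.986). S is at the origin and R lies 55.6 along u from S, so R = 55.6·u = (54.8, 9.27). Tangency of A1 to both parallel lines with radius 12.4 puts V and F at S ± 12.4·n: V = (-2.07, 12.2), F = (2.07, -12.2). Equal radii place L and J the same way about R: L = R + 12.4·n = (52.8, 21.5), J = R − 12.4·n = (56.9, -2.95). So J.x = 56.9.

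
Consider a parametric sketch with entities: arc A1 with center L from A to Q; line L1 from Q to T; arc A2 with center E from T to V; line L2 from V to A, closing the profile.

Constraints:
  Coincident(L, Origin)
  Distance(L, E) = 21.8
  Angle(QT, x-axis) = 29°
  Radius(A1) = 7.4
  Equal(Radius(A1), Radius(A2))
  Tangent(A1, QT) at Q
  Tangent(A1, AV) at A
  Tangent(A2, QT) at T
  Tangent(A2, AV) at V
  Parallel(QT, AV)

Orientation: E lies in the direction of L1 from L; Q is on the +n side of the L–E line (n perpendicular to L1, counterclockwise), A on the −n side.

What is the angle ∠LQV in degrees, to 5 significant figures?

55.827°

The slot axis is L1's direction at 29.0°, so u = (cos 29.0°, sin 29.0°) = (0.87462, 0.48481) and n = (−sin 29.0°, cos 29.0°) = (-0.48481, 0.87462). L is at the origin and E lies 21.8 along u from L, so E = 21.8·u = (19.067, 10.569). Tangency of A1 to both parallel lines with radius 7.4 puts Q and A at L ± 7.4·n: Q = (-3.5876, 6.4722), A = (3.5876, -6.4722). Equal radii place T and V the same way about E: T = E + 7.4·n = (15.479, 17.041), V = E − 7.4·n = (22.654, 4.0967). Then cos ∠LQV = QL·QV / (|QL||QV|), giving 55.827°.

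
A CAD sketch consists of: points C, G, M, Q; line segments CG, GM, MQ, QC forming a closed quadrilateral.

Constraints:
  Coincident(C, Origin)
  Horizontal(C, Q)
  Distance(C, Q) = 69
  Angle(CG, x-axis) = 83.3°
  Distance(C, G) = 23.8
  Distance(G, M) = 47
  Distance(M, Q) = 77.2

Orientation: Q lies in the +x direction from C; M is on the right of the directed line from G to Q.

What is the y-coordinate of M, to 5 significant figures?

-22.753

C is at the origin; C and Q share the same y with |CQ| = 69.0 and Q in +x, so Q = (69.0, 0). CG runs at 83.3° with |CG| = 23.8, so G = (2.7768, 23.637). M is determined by |GM| = 47.0 and |MQ| = 77.2 together: it lies at the intersection of circle(G, 47.0) and circle(Q, 77.2). With |GQ| = 70.315, the foot of the radical line on GQ is 8.4861 from G and the perpendicular offset is √(47.0² − 8.4861²) = 46.228. Taking the right-of-GQ solution: M = (-4.7710, -22.753).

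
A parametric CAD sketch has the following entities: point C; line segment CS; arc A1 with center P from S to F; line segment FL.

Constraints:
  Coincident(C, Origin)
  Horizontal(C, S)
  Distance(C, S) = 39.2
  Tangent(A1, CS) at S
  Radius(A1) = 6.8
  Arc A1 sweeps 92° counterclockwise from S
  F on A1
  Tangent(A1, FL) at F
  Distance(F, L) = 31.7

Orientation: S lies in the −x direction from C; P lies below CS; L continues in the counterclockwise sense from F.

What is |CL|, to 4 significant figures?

59.28

C is at the origin; CS is horizontal with |CS| = 39.2 and S on the −x side, so S = (-39.20, 0.000). The tangent condition forces PS to be normal to CS, so P = S + (0, -6.8) = (-39.20, -6.800). On A1, S sits at bearing 90° from P; a 92° counterclockwise sweep puts F at bearing 182°, so F = P + 6.8·(cos 182°, sin 182°) = (-46.00, -7.037). Since A1 is tangent to FL there, PF ⟂ FL, so FL runs along (−sin 182°, cos 182°); with |FL| = 31.7, L = (-44.89, -38.72). Then |CL| = |L − C| = 59.28.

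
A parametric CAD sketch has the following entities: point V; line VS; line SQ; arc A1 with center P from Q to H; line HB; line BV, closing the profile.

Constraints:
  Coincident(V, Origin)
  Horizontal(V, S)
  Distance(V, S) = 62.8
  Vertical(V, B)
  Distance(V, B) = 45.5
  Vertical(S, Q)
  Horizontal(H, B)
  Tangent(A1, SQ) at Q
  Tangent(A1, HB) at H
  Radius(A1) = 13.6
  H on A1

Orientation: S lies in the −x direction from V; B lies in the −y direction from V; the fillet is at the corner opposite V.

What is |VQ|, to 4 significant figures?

70.44

V is at the origin; VS is horizontal with |VS| = 62.8 and S on the −x side, so S = (-62.80, 0.000). VB is vertical with |VB| = 45.5 and B on the −y side, so B = (0.000, -45.50). The virtual corner opposite V is at (-62.80, -45.50). Tangency of A1 to SQ means the radius PQ is perpendicular to SQ and A1 meets HB tangentially, so PH is at right angles to HB, with radius 13.6, so the center P sits 13.6 in from both sides at P = (-49.20, -31.90). That places the tangent points at Q = (-62.80, -31.90) on SQ and H = (-49.20, -45.50) on HB. Then |VQ| = |Q − V| = 70.44.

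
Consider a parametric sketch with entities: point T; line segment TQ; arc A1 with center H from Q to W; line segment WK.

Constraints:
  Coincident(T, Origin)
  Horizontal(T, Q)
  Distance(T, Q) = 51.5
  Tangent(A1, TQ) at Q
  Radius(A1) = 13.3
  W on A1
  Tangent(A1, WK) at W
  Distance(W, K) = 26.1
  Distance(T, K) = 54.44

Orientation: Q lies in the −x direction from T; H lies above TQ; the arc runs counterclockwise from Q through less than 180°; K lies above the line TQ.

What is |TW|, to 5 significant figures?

40.382

Checks: |HW| = 13.30 ✓; ∠(HW, WK) = 90.00° ✓; |WK| = 26.10 ✓; |TK| = 54.44 ✓.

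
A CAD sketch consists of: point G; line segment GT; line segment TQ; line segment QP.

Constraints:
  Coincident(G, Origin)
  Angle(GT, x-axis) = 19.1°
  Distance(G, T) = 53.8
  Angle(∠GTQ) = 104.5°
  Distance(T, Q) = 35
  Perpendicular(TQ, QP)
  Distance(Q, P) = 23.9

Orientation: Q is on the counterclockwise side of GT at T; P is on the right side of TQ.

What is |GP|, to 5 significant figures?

90.129

G is at the origin; GT runs at 19.1° with length 53.8, so T = 53.8·(cos 19.1°, sin 19.1°) = (50.838, 17.604). ∠GTQ = 104.5°, so TQ runs at 19.1° + (180° − 104.5°) = 94.600° from the x-axis; with |TQ| = 35.0, Q = T + 35.0·(cos 94.600°, sin 94.600°) = (48.031, 52.492). TQ ⟂ QP; with |QP| = 23.9 on the right of TQ, P = Q + 23.9·(0.99678, 0.080199) = (71.854, 54.408). Then |GP| = |P − G| = 90.129.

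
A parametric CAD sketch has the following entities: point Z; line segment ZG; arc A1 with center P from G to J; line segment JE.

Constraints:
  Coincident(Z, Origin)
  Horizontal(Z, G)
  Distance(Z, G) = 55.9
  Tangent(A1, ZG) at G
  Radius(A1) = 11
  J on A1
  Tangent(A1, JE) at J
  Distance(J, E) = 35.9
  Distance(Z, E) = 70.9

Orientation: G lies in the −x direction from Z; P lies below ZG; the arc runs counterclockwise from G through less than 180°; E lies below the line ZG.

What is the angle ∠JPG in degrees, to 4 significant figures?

113.2°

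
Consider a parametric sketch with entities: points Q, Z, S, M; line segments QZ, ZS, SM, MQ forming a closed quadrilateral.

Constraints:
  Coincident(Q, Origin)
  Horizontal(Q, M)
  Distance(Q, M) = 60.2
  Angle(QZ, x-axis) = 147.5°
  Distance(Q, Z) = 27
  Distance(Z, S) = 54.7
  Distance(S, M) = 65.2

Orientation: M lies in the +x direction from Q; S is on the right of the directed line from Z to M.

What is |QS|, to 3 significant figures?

33.4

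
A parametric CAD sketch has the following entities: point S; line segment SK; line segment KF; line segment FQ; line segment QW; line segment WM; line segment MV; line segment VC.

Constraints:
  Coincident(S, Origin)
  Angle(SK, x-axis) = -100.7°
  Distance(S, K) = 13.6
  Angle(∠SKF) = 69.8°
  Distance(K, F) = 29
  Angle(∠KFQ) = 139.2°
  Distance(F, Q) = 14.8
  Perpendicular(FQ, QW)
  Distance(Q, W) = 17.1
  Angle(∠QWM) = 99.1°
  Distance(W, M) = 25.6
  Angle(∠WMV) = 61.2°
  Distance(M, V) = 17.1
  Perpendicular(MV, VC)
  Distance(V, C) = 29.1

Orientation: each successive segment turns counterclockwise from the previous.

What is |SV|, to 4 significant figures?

21.18

S is at the origin; SK runs at -100.7° with length 13.6, so K = (-2.525, -13.36). ∠SKF = 69.8° gives KF at 9.500° from the x-axis; with |KF| = 29.0, F = (26.08, -8.577). ∠KFQ = 139.2° gives FQ at 50.30° from the x-axis; with |FQ| = 14.8, Q = (35.53, 2.810). FQ ⟂ QW, so QW runs at 140.3°; with |QW| = 17.1, W = (22.37, 13.73). ∠QWM = 99.1° gives WM at -138.8° from the x-axis; with |WM| = 25.6, M = (3.112, -3.130). ∠WMV = 61.2° gives MV at -20.00° from the x-axis; with |MV| = 17.1, V = (19.18, -8.978). Then |SV| = |V − S| = 21.18.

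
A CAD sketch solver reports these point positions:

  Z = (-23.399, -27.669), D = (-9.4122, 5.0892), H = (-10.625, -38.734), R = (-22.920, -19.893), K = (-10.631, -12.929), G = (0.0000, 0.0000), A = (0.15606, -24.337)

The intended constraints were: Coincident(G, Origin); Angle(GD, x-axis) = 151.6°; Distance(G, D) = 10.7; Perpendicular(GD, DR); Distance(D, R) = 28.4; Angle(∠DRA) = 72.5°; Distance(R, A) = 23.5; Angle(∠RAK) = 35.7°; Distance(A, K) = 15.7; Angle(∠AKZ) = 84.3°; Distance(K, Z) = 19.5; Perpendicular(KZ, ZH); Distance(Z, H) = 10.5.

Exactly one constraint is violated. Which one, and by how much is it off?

Distance(Z, H) = 10.5 — off by 6.40.

G = (0.00, 0.00) ✓; GD at 151.6° ✓; |GD| = 10.70 ✓; ∠(GD, DR) = 90.00° ✓; |DR| = 28.40 ✓; ∠DRA = 72.50° ✓; |RA| = 23.50 ✓; ∠RAK = 35.70° ✓; |AK| = 15.70 ✓; ∠AKZ = 84.30° ✓; |KZ| = 19.50 ✓; ∠(KZ, ZH) = 90.00° ✓; |ZH| = 16.90 ✗.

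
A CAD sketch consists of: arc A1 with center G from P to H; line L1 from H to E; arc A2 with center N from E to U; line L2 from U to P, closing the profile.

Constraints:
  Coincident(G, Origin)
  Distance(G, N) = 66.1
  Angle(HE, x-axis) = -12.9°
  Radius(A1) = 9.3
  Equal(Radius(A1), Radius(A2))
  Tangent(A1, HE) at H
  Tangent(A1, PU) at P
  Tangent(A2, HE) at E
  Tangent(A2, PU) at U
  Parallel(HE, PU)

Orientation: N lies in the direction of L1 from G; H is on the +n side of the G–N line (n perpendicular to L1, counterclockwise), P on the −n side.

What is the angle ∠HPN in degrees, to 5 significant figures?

81.991°

The slot axis is L1's direction at -12.9°, so u = (cos -12.9°, sin -12.9°) = (0.97476, -0.22325) and n = (−sin -12.9°, cos -12.9°) = (0.22325, 0.97476). G is at the origin and N lies 66.1 along u from G, so N = 66.1·u = (64.432, -14.757). Tangency of A1 to both parallel lines with radius 9.3 puts H and P at G ± 9.3·n: H = (2.0762, 9.0653), P = (-2.0762, -9.0653). Then cos ∠HPN = PH·PN / (|PH||PN|), giving 81.991°.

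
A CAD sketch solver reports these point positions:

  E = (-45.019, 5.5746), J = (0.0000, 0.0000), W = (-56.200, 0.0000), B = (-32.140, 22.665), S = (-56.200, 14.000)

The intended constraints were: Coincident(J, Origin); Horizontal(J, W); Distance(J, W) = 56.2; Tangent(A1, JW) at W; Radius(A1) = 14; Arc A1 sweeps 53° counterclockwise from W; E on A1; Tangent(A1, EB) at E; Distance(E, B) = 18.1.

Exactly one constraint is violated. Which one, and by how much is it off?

Distance(E, B) = 18.1 — off by 3.30.

J = (0.00, 0.00) ✓; J.y = 0.00, W.y = 0.00 ✓; |JW| = 56.20 ✓; ∠(SW, WJ) = 90.00° ✓; |SW| = 14.00 ✓; bearing(S→E) − bearing(S→W) = 53.00° ✓; |SE| = 14.00 ✓; ∠(SE, EB) = 90.00° ✓; |EB| = 21.40 ✗.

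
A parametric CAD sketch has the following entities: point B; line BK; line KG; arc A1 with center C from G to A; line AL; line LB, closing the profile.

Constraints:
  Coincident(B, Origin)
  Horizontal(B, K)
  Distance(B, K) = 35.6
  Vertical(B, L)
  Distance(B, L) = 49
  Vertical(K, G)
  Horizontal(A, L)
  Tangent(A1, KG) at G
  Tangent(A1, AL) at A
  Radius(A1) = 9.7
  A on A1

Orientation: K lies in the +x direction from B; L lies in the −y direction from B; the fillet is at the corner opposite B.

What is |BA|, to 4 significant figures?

55.42

B is at the origin; BK is horizontal with |BK| = 35.6 and K on the +x side, so K = (35.60, 0.000). B and L share the same x with |BL| = 49.0 and L on the −y side, so L = (0.000, -49.00). The virtual corner opposite B is at (35.60, -49.00). Tangency of A1 to KG means the radius CG is perpendicular to KG and A1 meets AL tangentially, so CA is at right angles to AL, with radius 9.7, so the center C sits 9.7 in from both sides at C = (25.90, -39.30). That places the tangent points at G = (35.60, -39.30) on KG and A = (25.90, -49.00) on AL. Then |BA| = |A − B| = 55.42.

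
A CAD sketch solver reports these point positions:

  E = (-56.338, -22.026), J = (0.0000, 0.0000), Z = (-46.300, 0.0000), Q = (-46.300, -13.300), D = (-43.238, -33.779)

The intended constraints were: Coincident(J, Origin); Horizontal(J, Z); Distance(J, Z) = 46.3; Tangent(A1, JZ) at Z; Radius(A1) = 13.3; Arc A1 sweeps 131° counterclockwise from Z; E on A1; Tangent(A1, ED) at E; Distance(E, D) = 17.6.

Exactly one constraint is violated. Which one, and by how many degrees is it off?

Tangent(A1, ED) at E — off by 7.10°.

J = (0.00, 0.00) ✓; J.y = 0.00, Z.y = 0.00 ✓; |JZ| = 46.30 ✓; ∠(QZ, ZJ) = 90.00° ✓; |QZ| = 13.30 ✓; bearing(Q→E) − bearing(Q→Z) = 131.0° ✓; |QE| = 13.30 ✓; ∠(QE, ED) = 82.90° ✗; |ED| = 17.60 ✓.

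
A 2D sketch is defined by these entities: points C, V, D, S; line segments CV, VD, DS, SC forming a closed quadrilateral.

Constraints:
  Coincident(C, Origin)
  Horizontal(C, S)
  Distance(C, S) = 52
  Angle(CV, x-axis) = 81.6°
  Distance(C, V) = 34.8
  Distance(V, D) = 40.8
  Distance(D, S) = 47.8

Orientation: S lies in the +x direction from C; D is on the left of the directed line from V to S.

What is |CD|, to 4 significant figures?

64.36

C is at the origin; CS is horizontal with |CS| = 52.0 and S in +x, so S = (52.0, 0). CV runs at 81.6° with |CV| = 34.8, so V = (5.084, 34.43). D is determined by |VD| = 40.8 and |DS| = 47.8 together: it lies at the intersection of circle(V, 40.8) and circle(S, 47.8). With |VS| = 58.19, the foot of the radical line on VS is 23.77 from V and the perpendicular offset is √(40.8² − 23.77²) = 33.16. Taking the left-of-VS solution: D = (43.86, 47.10).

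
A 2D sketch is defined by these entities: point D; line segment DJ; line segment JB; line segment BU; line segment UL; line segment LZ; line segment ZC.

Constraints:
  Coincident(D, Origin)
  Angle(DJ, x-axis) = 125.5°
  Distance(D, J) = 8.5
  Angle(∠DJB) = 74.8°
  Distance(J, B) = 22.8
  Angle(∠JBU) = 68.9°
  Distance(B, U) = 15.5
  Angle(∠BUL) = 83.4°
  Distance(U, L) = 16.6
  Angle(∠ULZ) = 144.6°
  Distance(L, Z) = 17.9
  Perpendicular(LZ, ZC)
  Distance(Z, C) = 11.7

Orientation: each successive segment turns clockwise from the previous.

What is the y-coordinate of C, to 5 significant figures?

22.216

D is at the origin; DJ runs at 125.5° with length 8.5, so J = (-4.9360, 6.9200). ∠DJB = 74.8° gives JB at 20.300° from the x-axis; with |JB| = 22.8, B = (16.448, 14.830). ∠JBU = 68.9° gives BU at -90.800° from the x-axis; with |BU| = 15.5, U = (16.231, -0.66837). ∠BUL = 83.4° gives UL at 172.60° from the x-axis; with |UL| = 16.6, L = (-0.23026, 1.4696). ∠ULZ = 144.6° gives LZ at 137.20° from the x-axis; with |LZ| = 17.9, Z = (-13.364, 13.632). The perpendicularity gives ZC at right angles to LZ, so ZC runs at 47.200°; with |ZC| = 11.7, C = (-5.4146, 22.216). So C.y = 22.216.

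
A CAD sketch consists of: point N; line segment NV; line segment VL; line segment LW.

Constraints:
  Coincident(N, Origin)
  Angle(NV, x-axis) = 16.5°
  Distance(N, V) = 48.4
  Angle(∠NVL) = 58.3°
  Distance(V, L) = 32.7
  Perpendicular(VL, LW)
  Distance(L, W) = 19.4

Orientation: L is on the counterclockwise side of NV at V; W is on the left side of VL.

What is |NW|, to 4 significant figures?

22.96

∠NVL = 58.3°, so VL runs at 16.5° + (180° − 58.3°) = 138.2° from the x-axis; with |VL| = 32.7, L = V + 32.7·(cos 138.2°, sin 138.2°) = (22.03, 35.54). VL ⟂ LW; with |LW| = 19.4 on the left of VL, W = L + 19.4·(-0.6665, -0.7455) = (9.099, 21.08). Then |NW| = |W − N| = 22.96.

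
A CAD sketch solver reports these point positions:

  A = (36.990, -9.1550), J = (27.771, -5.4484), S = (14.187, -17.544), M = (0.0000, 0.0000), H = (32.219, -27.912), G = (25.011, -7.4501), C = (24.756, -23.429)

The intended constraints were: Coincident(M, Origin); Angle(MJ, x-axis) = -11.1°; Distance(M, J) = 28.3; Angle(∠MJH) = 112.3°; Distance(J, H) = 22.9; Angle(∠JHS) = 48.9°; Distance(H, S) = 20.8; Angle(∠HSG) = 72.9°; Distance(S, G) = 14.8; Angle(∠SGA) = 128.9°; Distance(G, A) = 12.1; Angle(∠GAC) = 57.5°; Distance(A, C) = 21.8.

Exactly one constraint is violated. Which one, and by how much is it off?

Distance(A, C) = 21.8 — off by 3.00.

M = (0.00, 0.00) ✓; MJ at -11.10° ✓; |MJ| = 28.30 ✓; ∠MJH = 112.3° ✓; |JH| = 22.90 ✓; ∠JHS = 48.90° ✓; |HS| = 20.80 ✓; ∠HSG = 72.90° ✓; |SG| = 14.80 ✓; ∠SGA = 128.9° ✓; |GA| = 12.10 ✓; ∠GAC = 57.50° ✓; |AC| = 18.80 ✗.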